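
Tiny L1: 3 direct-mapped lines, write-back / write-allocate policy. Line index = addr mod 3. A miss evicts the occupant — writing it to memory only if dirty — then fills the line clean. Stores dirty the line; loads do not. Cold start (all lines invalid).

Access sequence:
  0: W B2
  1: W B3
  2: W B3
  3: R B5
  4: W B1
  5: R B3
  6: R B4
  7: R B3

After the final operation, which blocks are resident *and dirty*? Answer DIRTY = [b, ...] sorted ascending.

  0 | W B2 → L2 miss [D]
  1 | W B3 → L0 miss [D]
  2 | W B3 → L0 hit [D]
  3 | R B5 → L2 miss wb→B2 [-]
  4 | W B1 → L1 miss [D]
  5 | R B3 → L0 hit [D]
  6 | R B4 → L1 miss wb→B1 [-]
  7 | R B3 → L0 hit [D]

DIRTY = [3]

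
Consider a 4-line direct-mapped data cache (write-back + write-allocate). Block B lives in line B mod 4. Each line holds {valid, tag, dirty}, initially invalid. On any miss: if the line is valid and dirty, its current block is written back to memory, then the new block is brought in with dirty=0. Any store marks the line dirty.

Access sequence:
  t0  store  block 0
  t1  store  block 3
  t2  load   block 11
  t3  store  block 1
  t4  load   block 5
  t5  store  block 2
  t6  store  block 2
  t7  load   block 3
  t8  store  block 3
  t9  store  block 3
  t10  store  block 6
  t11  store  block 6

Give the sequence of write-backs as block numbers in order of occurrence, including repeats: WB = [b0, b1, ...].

0: W B0 -> L0 miss  d=D]
1: W B3 -> L3 miss  d=D]
2: R B11 -> L3 miss wb->B3  d=-]
3: W B1 -> L1 miss  d=D]
4: R B5 -> L1 miss wb->B1  d=-]
5: W B2 -> L2 miss  d=D]
6: W B2 -> L2 hit  d=D]
7: R B3 -> L3 miss  d=-]
8: W B3 -> L3 hit  d=D]
9: W B3 -> L3 hit  d=D]
10: W B6 -> L2 miss wb->B2  d=D]
11: W B6 -> L2 hit  d=D]

WB = [3, 1, 2]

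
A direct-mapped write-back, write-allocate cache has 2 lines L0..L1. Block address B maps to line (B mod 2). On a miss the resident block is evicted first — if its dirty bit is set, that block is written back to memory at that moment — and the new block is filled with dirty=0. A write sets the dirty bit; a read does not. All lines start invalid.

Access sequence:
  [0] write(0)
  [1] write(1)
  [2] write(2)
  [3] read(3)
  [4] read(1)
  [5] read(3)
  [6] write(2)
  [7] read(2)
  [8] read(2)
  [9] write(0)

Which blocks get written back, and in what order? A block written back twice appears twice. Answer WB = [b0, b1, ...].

WB = [0, 1, 2]

0: W B0 → L0 miss [D]
1: W B1 → L1 miss [D]
2: W B2 → L0 miss wb→B0 [D]
3: R B3 → L1 miss wb→B1 [-]
4: R B1 → L1 miss [-]
5: R B3 → L1 miss [-]
6: W B2 → L0 hit [D]
7: R B2 → L0 hit [D]
8: R B2 → L0 hit [D]
9: W B0 → L0 miss wb→B2 [D]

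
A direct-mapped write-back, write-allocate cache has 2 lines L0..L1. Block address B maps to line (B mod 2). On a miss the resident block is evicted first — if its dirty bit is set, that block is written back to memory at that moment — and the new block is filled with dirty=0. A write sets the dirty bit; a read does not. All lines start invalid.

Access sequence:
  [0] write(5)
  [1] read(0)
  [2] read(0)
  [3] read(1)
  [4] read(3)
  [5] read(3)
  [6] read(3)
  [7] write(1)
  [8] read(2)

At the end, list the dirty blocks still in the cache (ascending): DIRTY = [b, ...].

DIRTY = [1]

0: W B5 → L1 miss [D]
1: R B0 → L0 miss [-]
2: R B0 → L0 hit [-]
3: R B1 → L1 miss wb→B5 [-]
4: R B3 → L1 miss [-]
5: R B3 → L1 hit [-]
6: R B3 → L1 hit [-]
7: W B1 → L1 miss [D]
8: R B2 → L0 miss [-]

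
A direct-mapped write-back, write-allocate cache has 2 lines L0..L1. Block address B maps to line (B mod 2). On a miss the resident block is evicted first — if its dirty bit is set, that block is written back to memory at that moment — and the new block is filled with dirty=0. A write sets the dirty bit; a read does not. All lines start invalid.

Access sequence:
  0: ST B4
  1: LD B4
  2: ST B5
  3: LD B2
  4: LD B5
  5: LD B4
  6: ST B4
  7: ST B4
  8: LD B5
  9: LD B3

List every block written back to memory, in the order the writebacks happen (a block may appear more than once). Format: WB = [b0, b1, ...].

0: W B4 -> L0 miss  d=D]
1: R B4 -> L0 hit  d=D]
2: W B5 -> L1 miss  d=D]
3: R B2 -> L0 miss wb->B4  d=-]
4: R B5 -> L1 hit  d=D]
5: R B4 -> L0 miss  d=-]
6: W B4 -> L0 hit  d=D]
7: W B4 -> L0 hit  d=D]
8: R B5 -> L1 hit  d=D]
9: R B3 -> L1 miss wb->B5  d=-]

WB = [4, 5]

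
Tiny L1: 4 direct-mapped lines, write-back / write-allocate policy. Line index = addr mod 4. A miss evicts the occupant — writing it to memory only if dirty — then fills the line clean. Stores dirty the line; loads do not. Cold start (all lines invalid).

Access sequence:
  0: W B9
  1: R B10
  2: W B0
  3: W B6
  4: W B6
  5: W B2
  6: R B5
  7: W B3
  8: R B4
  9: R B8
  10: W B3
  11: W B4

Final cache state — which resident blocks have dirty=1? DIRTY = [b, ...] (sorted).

  0 | W B9 → L1 miss [D]
  1 | R B10 → L2 miss [-]
  2 | W B0 → L0 miss [D]
  3 | W B6 → L2 miss [D]
  4 | W B6 → L2 hit [D]
  5 | W B2 → L2 miss wb→B6 [D]
  6 | R B5 → L1 miss wb→B9 [-]
  7 | W B3 → L3 miss [D]
  8 | R B4 → L0 miss wb→B0 [-]
  9 | R B8 → L0 miss [-]
  10 | W B3 → L3 hit [D]
  11 | W B4 → L0 miss [D]

DIRTY = [2, 3, 4]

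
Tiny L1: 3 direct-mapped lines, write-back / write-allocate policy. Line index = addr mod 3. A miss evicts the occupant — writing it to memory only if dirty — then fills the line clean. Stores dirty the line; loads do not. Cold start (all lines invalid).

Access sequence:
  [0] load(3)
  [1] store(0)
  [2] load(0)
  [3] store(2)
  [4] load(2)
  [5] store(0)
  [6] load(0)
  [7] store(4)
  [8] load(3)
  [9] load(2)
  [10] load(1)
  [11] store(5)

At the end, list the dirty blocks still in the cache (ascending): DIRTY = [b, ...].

  0 | R B3 → L0 miss [-]
  1 | W B0 → L0 miss [D]
  2 | R B0 → L0 hit [D]
  3 | W B2 → L2 miss [D]
  4 | R B2 → L2 hit [D]
  5 | W B0 → L0 hit [D]
  6 | R B0 → L0 hit [D]
  7 | W B4 → L1 miss [D]
  8 | R B3 → L0 miss wb→B0 [-]
  9 | R B2 → L2 hit [D]
  10 | R B1 → L1 miss wb→B4 [-]
  11 | W B5 → L2 miss wb→B2 [D]

DIRTY = [5]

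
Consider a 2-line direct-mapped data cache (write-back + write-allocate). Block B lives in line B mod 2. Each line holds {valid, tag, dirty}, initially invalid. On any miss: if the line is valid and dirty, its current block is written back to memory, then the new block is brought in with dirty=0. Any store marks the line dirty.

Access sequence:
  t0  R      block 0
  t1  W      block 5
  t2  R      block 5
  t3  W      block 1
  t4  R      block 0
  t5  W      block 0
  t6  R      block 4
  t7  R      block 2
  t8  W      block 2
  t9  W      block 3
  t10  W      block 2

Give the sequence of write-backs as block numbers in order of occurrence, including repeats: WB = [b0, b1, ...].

WB = [5, 0, 1]

  0 | R B0 → L0 miss [-]
  1 | W B5 → L1 miss [D]
  2 | R B5 → L1 hit [D]
  3 | W B1 → L1 miss wb→B5 [D]
  4 | R B0 → L0 hit [-]
  5 | W B0 → L0 hit [D]
  6 | R B4 → L0 miss wb→B0 [-]
  7 | R B2 → L0 miss [-]
  8 | W B2 → L0 hit [D]
  9 | W B3 → L1 miss wb→B1 [D]
  10 | W B2 → L0 hit [D]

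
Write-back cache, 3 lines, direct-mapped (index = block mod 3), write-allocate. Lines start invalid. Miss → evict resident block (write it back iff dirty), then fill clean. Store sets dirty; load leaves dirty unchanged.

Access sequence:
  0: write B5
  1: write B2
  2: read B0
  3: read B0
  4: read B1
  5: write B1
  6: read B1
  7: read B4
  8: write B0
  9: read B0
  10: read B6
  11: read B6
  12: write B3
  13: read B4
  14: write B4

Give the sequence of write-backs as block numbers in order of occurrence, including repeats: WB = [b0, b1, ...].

0: W B5 -> L2 miss  d=D]
1: W B2 -> L2 miss wb->B5  d=D]
2: R B0 -> L0 miss  d=-]
3: R B0 -> L0 hit  d=-]
4: R B1 -> L1 miss  d=-]
5: W B1 -> L1 hit  d=D]
6: R B1 -> L1 hit  d=D]
7: R B4 -> L1 miss wb->B1  d=-]
8: W B0 -> L0 hit  d=D]
9: R B0 -> L0 hit  d=D]
10: R B6 -> L0 miss wb->B0  d=-]
11: R B6 -> L0 hit  d=-]
12: W B3 -> L0 miss  d=D]
13: R B4 -> L1 hit  d=-]
14: W B4 -> L1 hit  d=D]

WB = [5, 1, 0]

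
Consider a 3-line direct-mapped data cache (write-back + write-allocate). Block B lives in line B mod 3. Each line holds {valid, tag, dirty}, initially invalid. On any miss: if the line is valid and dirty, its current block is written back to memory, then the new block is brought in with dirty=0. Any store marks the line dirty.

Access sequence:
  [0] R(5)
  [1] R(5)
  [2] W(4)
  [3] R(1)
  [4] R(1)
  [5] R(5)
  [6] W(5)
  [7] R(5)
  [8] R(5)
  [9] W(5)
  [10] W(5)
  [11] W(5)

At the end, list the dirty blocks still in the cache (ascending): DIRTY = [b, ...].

0: R B5 → L2 miss [-]
1: R B5 → L2 hit [-]
2: W B4 → L1 miss [D]
3: R B1 → L1 miss wb→B4 [-]
4: R B1 → L1 hit [-]
5: R B5 → L2 hit [-]
6: W B5 → L2 hit [D]
7: R B5 → L2 hit [D]
8: R B5 → L2 hit [D]
9: W B5 → L2 hit [D]
10: W B5 → L2 hit [D]
11: W B5 → L2 hit [D]

DIRTY = [5]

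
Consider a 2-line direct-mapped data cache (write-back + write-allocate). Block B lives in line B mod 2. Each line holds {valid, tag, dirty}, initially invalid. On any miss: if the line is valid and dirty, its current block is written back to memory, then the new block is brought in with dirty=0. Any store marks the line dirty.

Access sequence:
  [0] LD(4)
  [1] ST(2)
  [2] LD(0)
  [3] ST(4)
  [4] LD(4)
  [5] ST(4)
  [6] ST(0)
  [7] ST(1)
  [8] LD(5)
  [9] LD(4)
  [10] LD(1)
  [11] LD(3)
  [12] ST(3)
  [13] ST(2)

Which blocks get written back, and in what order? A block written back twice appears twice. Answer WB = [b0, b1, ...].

WB = [2, 4, 1, 0]

  0 | R B4 → L0 miss [-]
  1 | W B2 → L0 miss [D]
  2 | R B0 → L0 miss wb→B2 [-]
  3 | W B4 → L0 miss [D]
  4 | R B4 → L0 hit [D]
  5 | W B4 → L0 hit [D]
  6 | W B0 → L0 miss wb→B4 [D]
  7 | W B1 → L1 miss [D]
  8 | R B5 → L1 miss wb→B1 [-]
  9 | R B4 → L0 miss wb→B0 [-]
  10 | R B1 → L1 miss [-]
  11 | R B3 → L1 miss [-]
  12 | W B3 → L1 hit [D]
  13 | W B2 → L0 miss [D]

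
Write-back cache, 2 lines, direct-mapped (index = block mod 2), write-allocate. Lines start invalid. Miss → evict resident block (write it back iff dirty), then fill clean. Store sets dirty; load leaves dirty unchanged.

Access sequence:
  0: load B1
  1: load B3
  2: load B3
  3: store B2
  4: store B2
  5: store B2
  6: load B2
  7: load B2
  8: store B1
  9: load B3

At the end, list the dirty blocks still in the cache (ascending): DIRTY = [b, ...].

DIRTY = [2]

0: R B1 → L1 miss [-]
1: R B3 → L1 miss [-]
2: R B3 → L1 hit [-]
3: W B2 → L0 miss [D]
4: W B2 → L0 hit [D]
5: W B2 → L0 hit [D]
6: R B2 → L0 hit [D]
7: R B2 → L0 hit [D]
8: W B1 → L1 miss [D]
9: R B3 → L1 miss wb→B1 [-]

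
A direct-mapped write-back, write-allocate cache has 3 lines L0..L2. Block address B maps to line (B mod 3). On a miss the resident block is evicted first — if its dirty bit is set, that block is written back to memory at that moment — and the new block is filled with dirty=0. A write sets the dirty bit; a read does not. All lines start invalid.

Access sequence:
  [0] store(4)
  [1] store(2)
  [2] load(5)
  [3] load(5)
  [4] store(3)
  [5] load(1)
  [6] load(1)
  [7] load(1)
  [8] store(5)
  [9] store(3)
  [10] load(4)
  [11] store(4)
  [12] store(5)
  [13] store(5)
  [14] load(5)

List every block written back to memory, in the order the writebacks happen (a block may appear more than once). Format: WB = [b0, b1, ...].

WB = [2, 4]

  0 | W B4 → L1 miss [D]
  1 | W B2 → L2 miss [D]
  2 | R B5 → L2 miss wb→B2 [-]
  3 | R B5 → L2 hit [-]
  4 | W B3 → L0 miss [D]
  5 | R B1 → L1 miss wb→B4 [-]
  6 | R B1 → L1 hit [-]
  7 | R B1 → L1 hit [-]
  8 | W B5 → L2 hit [D]
  9 | W B3 → L0 hit [D]
  10 | R B4 → L1 miss [-]
  11 | W B4 → L1 hit [D]
  12 | W B5 → L2 hit [D]
  13 | W B5 → L2 hit [D]
  14 | R B5 → L2 hit [D]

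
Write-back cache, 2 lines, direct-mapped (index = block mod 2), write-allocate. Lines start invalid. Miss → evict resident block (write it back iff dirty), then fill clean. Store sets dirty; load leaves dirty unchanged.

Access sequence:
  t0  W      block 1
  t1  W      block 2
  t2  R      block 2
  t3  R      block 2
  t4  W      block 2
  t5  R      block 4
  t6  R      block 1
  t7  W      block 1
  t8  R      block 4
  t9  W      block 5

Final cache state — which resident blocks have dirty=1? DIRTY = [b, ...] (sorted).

DIRTY = [5]

0: W B1 -> L1 miss  d=D]
1: W B2 -> L0 miss  d=D]
2: R B2 -> L0 hit  d=D]
3: R B2 -> L0 hit  d=D]
4: W B2 -> L0 hit  d=D]
5: R B4 -> L0 miss wb->B2  d=-]
6: R B1 -> L1 hit  d=D]
7: W B1 -> L1 hit  d=D]
8: R B4 -> L0 hit  d=-]
9: W B5 -> L1 miss wb->B1  d=D]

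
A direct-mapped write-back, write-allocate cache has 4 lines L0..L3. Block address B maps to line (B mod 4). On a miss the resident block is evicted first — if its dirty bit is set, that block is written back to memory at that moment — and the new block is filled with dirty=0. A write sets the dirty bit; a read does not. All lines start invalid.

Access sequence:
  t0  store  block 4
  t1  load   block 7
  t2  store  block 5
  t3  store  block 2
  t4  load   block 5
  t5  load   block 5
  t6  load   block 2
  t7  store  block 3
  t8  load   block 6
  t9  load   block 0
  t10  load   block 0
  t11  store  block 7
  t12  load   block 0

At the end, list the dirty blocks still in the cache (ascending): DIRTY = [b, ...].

DIRTY = [5, 7]

  0 | W B4 → L0 miss [D]
  1 | R B7 → L3 miss [-]
  2 | W B5 → L1 miss [D]
  3 | W B2 → L2 miss [D]
  4 | R B5 → L1 hit [D]
  5 | R B5 → L1 hit [D]
  6 | R B2 → L2 hit [D]
  7 | W B3 → L3 miss [D]
  8 | R B6 → L2 miss wb→B2 [-]
  9 | R B0 → L0 miss wb→B4 [-]
  10 | R B0 → L0 hit [-]
  11 | W B7 → L3 miss wb→B3 [D]
  12 | R B0 → L0 hit [-]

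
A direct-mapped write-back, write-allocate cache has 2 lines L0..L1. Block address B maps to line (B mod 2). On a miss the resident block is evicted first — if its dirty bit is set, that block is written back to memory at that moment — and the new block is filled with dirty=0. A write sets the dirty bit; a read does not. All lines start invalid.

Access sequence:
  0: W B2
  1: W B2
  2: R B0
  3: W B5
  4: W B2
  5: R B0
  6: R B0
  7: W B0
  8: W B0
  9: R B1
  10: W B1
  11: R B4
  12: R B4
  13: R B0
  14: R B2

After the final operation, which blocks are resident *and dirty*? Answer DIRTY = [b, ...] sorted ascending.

  0 | W B2 → L0 miss [D]
  1 | W B2 → L0 hit [D]
  2 | R B0 → L0 miss wb→B2 [-]
  3 | W B5 → L1 miss [D]
  4 | W B2 → L0 miss [D]
  5 | R B0 → L0 miss wb→B2 [-]
  6 | R B0 → L0 hit [-]
  7 | W B0 → L0 hit [D]
  8 | W B0 → L0 hit [D]
  9 | R B1 → L1 miss wb→B5 [-]
  10 | W B1 → L1 hit [D]
  11 | R B4 → L0 miss wb→B0 [-]
  12 | R B4 → L0 hit [-]
  13 | R B0 → L0 miss [-]
  14 | R B2 → L0 miss [-]

DIRTY = [1]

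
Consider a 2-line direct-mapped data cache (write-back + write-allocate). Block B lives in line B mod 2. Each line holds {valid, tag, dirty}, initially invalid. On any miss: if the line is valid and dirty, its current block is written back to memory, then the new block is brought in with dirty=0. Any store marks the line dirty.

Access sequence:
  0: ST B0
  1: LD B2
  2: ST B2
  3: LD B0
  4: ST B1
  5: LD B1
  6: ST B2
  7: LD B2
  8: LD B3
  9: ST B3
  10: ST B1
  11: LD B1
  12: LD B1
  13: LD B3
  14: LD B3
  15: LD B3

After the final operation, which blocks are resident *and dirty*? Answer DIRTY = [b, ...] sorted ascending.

DIRTY = [2]

0: W B0 -> L0 miss  d=D]
1: R B2 -> L0 miss wb->B0  d=-]
2: W B2 -> L0 hit  d=D]
3: R B0 -> L0 miss wb->B2  d=-]
4: W B1 -> L1 miss  d=D]
5: R B1 -> L1 hit  d=D]
6: W B2 -> L0 miss  d=D]
7: R B2 -> L0 hit  d=D]
8: R B3 -> L1 miss wb->B1  d=-]
9: W B3 -> L1 hit  d=D]
10: W B1 -> L1 miss wb->B3  d=D]
11: R B1 -> L1 hit  d=D]
12: R B1 -> L1 hit  d=D]
13: R B3 -> L1 miss wb->B1  d=-]
14: R B3 -> L1 hit  d=-]
15: R B3 -> L1 hit  d=-]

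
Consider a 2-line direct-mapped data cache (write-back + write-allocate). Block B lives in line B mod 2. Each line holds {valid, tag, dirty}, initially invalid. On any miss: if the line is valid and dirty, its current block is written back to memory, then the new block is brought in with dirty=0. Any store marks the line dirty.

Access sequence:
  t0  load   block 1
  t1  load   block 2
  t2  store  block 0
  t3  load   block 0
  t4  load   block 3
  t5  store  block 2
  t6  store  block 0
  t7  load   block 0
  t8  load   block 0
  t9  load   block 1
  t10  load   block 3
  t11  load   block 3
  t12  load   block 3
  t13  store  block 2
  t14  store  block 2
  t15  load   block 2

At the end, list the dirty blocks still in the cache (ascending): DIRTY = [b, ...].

DIRTY = [2]

0: R B1 -> L1 miss  d=-]
1: R B2 -> L0 miss  d=-]
2: W B0 -> L0 miss  d=D]
3: R B0 -> L0 hit  d=D]
4: R B3 -> L1 miss  d=-]
5: W B2 -> L0 miss wb->B0  d=D]
6: W B0 -> L0 miss wb->B2  d=D]
7: R B0 -> L0 hit  d=D]
8: R B0 -> L0 hit  d=D]
9: R B1 -> L1 miss  d=-]
10: R B3 -> L1 miss  d=-]
11: R B3 -> L1 hit  d=-]
12: R B3 -> L1 hit  d=-]
13: W B2 -> L0 miss wb->B0  d=D]
14: W B2 -> L0 hit  d=D]
15: R B2 -> L0 hit  d=D]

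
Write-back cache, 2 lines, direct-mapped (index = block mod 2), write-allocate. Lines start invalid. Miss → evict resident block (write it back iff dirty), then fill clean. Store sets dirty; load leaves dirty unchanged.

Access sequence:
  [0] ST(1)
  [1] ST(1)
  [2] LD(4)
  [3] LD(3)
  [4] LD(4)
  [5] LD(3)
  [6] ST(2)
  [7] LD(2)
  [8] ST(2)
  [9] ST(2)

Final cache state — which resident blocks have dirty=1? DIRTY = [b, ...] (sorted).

DIRTY = [2]

0: W B1 -> L1 miss  d=D]
1: W B1 -> L1 hit  d=D]
2: R B4 -> L0 miss  d=-]
3: R B3 -> L1 miss wb->B1  d=-]
4: R B4 -> L0 hit  d=-]
5: R B3 -> L1 hit  d=-]
6: W B2 -> L0 miss  d=D]
7: R B2 -> L0 hit  d=D]
8: W B2 -> L0 hit  d=D]
9: W B2 -> L0 hit  d=D]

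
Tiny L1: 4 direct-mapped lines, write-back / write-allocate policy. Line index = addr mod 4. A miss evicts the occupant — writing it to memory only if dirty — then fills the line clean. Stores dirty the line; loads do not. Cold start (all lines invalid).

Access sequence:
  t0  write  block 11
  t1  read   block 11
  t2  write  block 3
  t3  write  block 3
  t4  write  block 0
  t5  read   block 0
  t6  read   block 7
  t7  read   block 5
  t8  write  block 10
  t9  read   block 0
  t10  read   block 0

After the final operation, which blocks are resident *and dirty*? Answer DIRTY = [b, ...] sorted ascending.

0: W B11 → L3 miss [D]
1: R B11 → L3 hit [D]
2: W B3 → L3 miss wb→B11 [D]
3: W B3 → L3 hit [D]
4: W B0 → L0 miss [D]
5: R B0 → L0 hit [D]
6: R B7 → L3 miss wb→B3 [-]
7: R B5 → L1 miss [-]
8: W B10 → L2 miss [D]
9: R B0 → L0 hit [D]
10: R B0 → L0 hit [D]

DIRTY = [0, 10]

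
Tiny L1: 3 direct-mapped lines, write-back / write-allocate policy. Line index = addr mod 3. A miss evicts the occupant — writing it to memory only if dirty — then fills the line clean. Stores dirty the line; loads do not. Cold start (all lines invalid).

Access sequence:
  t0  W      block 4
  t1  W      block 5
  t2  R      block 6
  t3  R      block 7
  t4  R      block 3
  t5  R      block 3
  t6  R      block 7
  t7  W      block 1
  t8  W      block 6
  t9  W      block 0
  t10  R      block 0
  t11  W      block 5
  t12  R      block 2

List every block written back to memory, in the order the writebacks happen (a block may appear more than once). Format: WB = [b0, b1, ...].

0: W B4 -> L1 miss  d=D]
1: W B5 -> L2 miss  d=D]
2: R B6 -> L0 miss  d=-]
3: R B7 -> L1 miss wb->B4  d=-]
4: R B3 -> L0 miss  d=-]
5: R B3 -> L0 hit  d=-]
6: R B7 -> L1 hit  d=-]
7: W B1 -> L1 miss  d=D]
8: W B6 -> L0 miss  d=D]
9: W B0 -> L0 miss wb->B6  d=D]
10: R B0 -> L0 hit  d=D]
11: W B5 -> L2 hit  d=D]
12: R B2 -> L2 miss wb->B5  d=-]

WB = [4, 6, 5]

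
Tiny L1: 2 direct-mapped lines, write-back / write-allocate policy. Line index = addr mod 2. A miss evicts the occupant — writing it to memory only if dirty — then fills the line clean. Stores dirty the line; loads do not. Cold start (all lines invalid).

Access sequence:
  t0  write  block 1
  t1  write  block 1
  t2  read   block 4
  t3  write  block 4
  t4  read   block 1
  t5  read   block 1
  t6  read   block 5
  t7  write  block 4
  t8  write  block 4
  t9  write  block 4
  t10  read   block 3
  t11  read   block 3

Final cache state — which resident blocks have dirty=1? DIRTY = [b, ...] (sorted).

DIRTY = [4]

0: W B1 -> L1 miss  d=D]
1: W B1 -> L1 hit  d=D]
2: R B4 -> L0 miss  d=-]
3: W B4 -> L0 hit  d=D]
4: R B1 -> L1 hit  d=D]
5: R B1 -> L1 hit  d=D]
6: R B5 -> L1 miss wb->B1  d=-]
7: W B4 -> L0 hit  d=D]
8: W B4 -> L0 hit  d=D]
9: W B4 -> L0 hit  d=D]
10: R B3 -> L1 miss  d=-]
11: R B3 -> L1 hit  d=-]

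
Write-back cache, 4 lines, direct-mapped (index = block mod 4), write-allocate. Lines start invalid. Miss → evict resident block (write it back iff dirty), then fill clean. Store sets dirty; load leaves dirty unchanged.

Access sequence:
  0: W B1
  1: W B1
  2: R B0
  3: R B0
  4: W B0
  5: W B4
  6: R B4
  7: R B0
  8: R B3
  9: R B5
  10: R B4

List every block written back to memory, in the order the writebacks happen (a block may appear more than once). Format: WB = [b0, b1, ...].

0: W B1 → L1 miss [D]
1: W B1 → L1 hit [D]
2: R B0 → L0 miss [-]
3: R B0 → L0 hit [-]
4: W B0 → L0 hit [D]
5: W B4 → L0 miss wb→B0 [D]
6: R B4 → L0 hit [D]
7: R B0 → L0 miss wb→B4 [-]
8: R B3 → L3 miss [-]
9: R B5 → L1 miss wb→B1 [-]
10: R B4 → L0 miss [-]

WB = [0, 4, 1]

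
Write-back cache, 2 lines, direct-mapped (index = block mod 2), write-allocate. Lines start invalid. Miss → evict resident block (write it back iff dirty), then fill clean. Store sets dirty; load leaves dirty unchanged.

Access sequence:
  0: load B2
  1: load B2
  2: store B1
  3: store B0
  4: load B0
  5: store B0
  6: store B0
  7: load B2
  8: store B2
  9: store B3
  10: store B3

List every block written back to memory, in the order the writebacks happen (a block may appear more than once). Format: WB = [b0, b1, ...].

0: R B2 → L0 miss [-]
1: R B2 → L0 hit [-]
2: W B1 → L1 miss [D]
3: W B0 → L0 miss [D]
4: R B0 → L0 hit [D]
5: W B0 → L0 hit [D]
6: W B0 → L0 hit [D]
7: R B2 → L0 miss wb→B0 [-]
8: W B2 → L0 hit [D]
9: W B3 → L1 miss wb→B1 [D]
10: W B3 → L1 hit [D]

WB = [0, 1]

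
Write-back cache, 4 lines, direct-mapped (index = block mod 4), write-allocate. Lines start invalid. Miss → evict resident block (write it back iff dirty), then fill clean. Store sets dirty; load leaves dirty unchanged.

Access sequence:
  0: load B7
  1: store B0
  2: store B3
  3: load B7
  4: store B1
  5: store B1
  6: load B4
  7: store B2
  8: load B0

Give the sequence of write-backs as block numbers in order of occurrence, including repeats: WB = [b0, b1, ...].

WB = [3, 0]

0: R B7 -> L3 miss  d=-]
1: W B0 -> L0 miss  d=D]
2: W B3 -> L3 miss  d=D]
3: R B7 -> L3 miss wb->B3  d=-]
4: W B1 -> L1 miss  d=D]
5: W B1 -> L1 hit  d=D]
6: R B4 -> L0 miss wb->B0  d=-]
7: W B2 -> L2 miss  d=D]
8: R B0 -> L0 miss  d=-]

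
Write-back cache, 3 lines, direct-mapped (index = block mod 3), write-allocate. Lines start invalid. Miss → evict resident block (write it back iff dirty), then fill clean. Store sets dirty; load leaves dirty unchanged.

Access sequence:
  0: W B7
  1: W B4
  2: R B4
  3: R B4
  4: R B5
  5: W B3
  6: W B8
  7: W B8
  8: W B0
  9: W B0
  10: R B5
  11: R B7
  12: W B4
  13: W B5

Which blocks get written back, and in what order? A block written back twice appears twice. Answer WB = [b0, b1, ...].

  0 | W B7 → L1 miss [D]
  1 | W B4 → L1 miss wb→B7 [D]
  2 | R B4 → L1 hit [D]
  3 | R B4 → L1 hit [D]
  4 | R B5 → L2 miss [-]
  5 | W B3 → L0 miss [D]
  6 | W B8 → L2 miss [D]
  7 | W B8 → L2 hit [D]
  8 | W B0 → L0 miss wb→B3 [D]
  9 | W B0 → L0 hit [D]
  10 | R B5 → L2 miss wb→B8 [-]
  11 | R B7 → L1 miss wb→B4 [-]
  12 | W B4 → L1 miss [D]
  13 | W B5 → L2 hit [D]

WB = [7, 3, 8, 4]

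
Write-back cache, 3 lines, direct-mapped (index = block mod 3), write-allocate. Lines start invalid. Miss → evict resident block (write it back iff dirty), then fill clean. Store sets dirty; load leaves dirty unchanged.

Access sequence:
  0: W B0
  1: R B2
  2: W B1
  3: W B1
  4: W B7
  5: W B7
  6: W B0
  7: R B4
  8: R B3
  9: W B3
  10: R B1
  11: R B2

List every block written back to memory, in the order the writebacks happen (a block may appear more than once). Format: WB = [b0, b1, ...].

WB = [1, 7, 0]

0: W B0 -> L0 miss  d=D]
1: R B2 -> L2 miss  d=-]
2: W B1 -> L1 miss  d=D]
3: W B1 -> L1 hit  d=D]
4: W B7 -> L1 miss wb->B1  d=D]
5: W B7 -> L1 hit  d=D]
6: W B0 -> L0 hit  d=D]
7: R B4 -> L1 miss wb->B7  d=-]
8: R B3 -> L0 miss wb->B0  d=-]
9: W B3 -> L0 hit  d=D]
10: R B1 -> L1 miss  d=-]
11: R B2 -> L2 hit  d=-]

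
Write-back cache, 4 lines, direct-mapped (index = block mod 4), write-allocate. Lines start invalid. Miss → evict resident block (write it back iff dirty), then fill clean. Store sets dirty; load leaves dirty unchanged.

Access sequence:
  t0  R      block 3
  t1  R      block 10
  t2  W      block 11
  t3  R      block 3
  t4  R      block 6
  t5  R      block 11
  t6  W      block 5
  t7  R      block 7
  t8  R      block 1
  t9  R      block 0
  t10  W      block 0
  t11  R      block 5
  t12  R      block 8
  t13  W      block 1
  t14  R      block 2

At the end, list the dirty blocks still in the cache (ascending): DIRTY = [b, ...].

DIRTY = [1]

0: R B3 -> L3 miss  d=-]
1: R B10 -> L2 miss  d=-]
2: W B11 -> L3 miss  d=D]
3: R B3 -> L3 miss wb->B11  d=-]
4: R B6 -> L2 miss  d=-]
5: R B11 -> L3 miss  d=-]
6: W B5 -> L1 miss  d=D]
7: R B7 -> L3 miss  d=-]
8: R B1 -> L1 miss wb->B5  d=-]
9: R B0 -> L0 miss  d=-]
10: W B0 -> L0 hit  d=D]
11: R B5 -> L1 miss  d=-]
12: R B8 -> L0 miss wb->B0  d=-]
13: W B1 -> L1 miss  d=D]
14: R B2 -> L2 miss  d=-]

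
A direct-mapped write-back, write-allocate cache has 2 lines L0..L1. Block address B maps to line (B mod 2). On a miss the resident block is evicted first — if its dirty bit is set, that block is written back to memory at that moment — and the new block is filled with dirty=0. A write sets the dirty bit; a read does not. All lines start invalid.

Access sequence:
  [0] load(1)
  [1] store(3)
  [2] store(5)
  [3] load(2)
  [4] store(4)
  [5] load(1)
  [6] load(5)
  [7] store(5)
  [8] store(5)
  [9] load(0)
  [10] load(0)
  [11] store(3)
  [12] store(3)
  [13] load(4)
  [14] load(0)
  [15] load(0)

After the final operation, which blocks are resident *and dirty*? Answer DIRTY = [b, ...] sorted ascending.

DIRTY = [3]

0: R B1 → L1 miss [-]
1: W B3 → L1 miss [D]
2: W B5 → L1 miss wb→B3 [D]
3: R B2 → L0 miss [-]
4: W B4 → L0 miss [D]
5: R B1 → L1 miss wb→B5 [-]
6: R B5 → L1 miss [-]
7: W B5 → L1 hit [D]
8: W B5 → L1 hit [D]
9: R B0 → L0 miss wb→B4 [-]
10: R B0 → L0 hit [-]
11: W B3 → L1 miss wb→B5 [D]
12: W B3 → L1 hit [D]
13: R B4 → L0 miss [-]
14: R B0 → L0 miss [-]
15: R B0 → L0 hit [-]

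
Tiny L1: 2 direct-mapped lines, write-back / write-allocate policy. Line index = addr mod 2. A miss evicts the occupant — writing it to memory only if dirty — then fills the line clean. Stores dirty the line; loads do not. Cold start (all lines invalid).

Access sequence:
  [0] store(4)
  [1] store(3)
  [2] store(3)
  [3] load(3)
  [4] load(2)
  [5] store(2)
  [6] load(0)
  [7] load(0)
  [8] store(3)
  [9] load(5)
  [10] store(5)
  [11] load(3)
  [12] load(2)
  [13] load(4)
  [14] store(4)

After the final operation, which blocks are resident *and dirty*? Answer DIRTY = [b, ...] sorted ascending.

0: W B4 → L0 miss [D]
1: W B3 → L1 miss [D]
2: W B3 → L1 hit [D]
3: R B3 → L1 hit [D]
4: R B2 → L0 miss wb→B4 [-]
5: W B2 → L0 hit [D]
6: R B0 → L0 miss wb→B2 [-]
7: R B0 → L0 hit [-]
8: W B3 → L1 hit [D]
9: R B5 → L1 miss wb→B3 [-]
10: W B5 → L1 hit [D]
11: R B3 → L1 miss wb→B5 [-]
12: R B2 → L0 miss [-]
13: R B4 → L0 miss [-]
14: W B4 → L0 hit [D]

DIRTY = [4]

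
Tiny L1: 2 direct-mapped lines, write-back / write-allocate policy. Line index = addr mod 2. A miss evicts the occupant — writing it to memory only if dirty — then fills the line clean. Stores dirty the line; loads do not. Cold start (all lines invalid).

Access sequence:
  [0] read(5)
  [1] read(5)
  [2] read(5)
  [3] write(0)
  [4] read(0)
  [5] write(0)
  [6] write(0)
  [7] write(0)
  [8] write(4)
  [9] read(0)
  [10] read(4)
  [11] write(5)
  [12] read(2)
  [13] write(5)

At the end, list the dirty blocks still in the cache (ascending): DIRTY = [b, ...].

DIRTY = [5]

0: R B5 → L1 miss [-]
1: R B5 → L1 hit [-]
2: R B5 → L1 hit [-]
3: W B0 → L0 miss [D]
4: R B0 → L0 hit [D]
5: W B0 → L0 hit [D]
6: W B0 → L0 hit [D]
7: W B0 → L0 hit [D]
8: W B4 → L0 miss wb→B0 [D]
9: R B0 → L0 miss wb→B4 [-]
10: R B4 → L0 miss [-]
11: W B5 → L1 hit [D]
12: R B2 → L0 miss [-]
13: W B5 → L1 hit [D]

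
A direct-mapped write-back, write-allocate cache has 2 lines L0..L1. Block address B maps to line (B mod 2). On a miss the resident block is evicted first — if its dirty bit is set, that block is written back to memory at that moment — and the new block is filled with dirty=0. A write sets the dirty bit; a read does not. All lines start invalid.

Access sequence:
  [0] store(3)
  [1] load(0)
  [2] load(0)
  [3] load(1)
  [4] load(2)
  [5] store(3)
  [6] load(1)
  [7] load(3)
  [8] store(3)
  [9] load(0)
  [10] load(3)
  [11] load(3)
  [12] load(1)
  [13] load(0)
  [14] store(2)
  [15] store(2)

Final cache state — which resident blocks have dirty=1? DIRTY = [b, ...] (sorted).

DIRTY = [2]

  0 | W B3 → L1 miss [D]
  1 | R B0 → L0 miss [-]
  2 | R B0 → L0 hit [-]
  3 | R B1 → L1 miss wb→B3 [-]
  4 | R B2 → L0 miss [-]
  5 | W B3 → L1 miss [D]
  6 | R B1 → L1 miss wb→B3 [-]
  7 | R B3 → L1 miss [-]
  8 | W B3 → L1 hit [D]
  9 | R B0 → L0 miss [-]
  10 | R B3 → L1 hit [D]
  11 | R B3 → L1 hit [D]
  12 | R B1 → L1 miss wb→B3 [-]
  13 | R B0 → L0 hit [-]
  14 | W B2 → L0 miss [D]
  15 | W B2 → L0 hit [D]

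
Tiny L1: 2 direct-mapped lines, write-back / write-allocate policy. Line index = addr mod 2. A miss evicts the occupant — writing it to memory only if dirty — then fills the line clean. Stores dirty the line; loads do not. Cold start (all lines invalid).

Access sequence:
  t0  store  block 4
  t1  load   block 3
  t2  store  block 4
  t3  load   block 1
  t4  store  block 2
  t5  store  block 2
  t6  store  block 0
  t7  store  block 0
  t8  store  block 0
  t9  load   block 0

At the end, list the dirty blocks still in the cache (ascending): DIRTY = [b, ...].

  0 | W B4 → L0 miss [D]
  1 | R B3 → L1 miss [-]
  2 | W B4 → L0 hit [D]
  3 | R B1 → L1 miss [-]
  4 | W B2 → L0 miss wb→B4 [D]
  5 | W B2 → L0 hit [D]
  6 | W B0 → L0 miss wb→B2 [D]
  7 | W B0 → L0 hit [D]
  8 | W B0 → L0 hit [D]
  9 | R B0 → L0 hit [D]

DIRTY = [0]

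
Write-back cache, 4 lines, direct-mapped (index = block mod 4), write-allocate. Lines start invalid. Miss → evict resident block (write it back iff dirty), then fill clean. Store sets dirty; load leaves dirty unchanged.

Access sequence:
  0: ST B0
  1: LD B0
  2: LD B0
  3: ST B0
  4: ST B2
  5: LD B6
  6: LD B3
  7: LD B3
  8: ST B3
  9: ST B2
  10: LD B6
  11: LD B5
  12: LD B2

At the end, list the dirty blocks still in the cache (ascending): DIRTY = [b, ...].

  0 | W B0 → L0 miss [D]
  1 | R B0 → L0 hit [D]
  2 | R B0 → L0 hit [D]
  3 | W B0 → L0 hit [D]
  4 | W B2 → L2 miss [D]
  5 | R B6 → L2 miss wb→B2 [-]
  6 | R B3 → L3 miss [-]
  7 | R B3 → L3 hit [-]
  8 | W B3 → L3 hit [D]
  9 | W B2 → L2 miss [D]
  10 | R B6 → L2 miss wb→B2 [-]
  11 | R B5 → L1 miss [-]
  12 | R B2 → L2 miss [-]

DIRTY = [0, 3]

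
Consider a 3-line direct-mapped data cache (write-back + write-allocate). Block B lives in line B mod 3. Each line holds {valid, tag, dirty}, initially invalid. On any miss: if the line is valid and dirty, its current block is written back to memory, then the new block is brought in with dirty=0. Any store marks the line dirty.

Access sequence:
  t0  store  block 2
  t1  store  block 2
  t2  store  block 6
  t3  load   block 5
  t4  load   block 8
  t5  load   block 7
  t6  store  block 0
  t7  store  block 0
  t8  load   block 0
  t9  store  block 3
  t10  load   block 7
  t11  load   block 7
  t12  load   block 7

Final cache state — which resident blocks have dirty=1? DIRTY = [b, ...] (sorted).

DIRTY = [3]

  0 | W B2 → L2 miss [D]
  1 | W B2 → L2 hit [D]
  2 | W B6 → L0 miss [D]
  3 | R B5 → L2 miss wb→B2 [-]
  4 | R B8 → L2 miss [-]
  5 | R B7 → L1 miss [-]
  6 | W B0 → L0 miss wb→B6 [D]
  7 | W B0 → L0 hit [D]
  8 | R B0 → L0 hit [D]
  9 | W B3 → L0 miss wb→B0 [D]
  10 | R B7 → L1 hit [-]
  11 | R B7 → L1 hit [-]
  12 | R B7 → L1 hit [-]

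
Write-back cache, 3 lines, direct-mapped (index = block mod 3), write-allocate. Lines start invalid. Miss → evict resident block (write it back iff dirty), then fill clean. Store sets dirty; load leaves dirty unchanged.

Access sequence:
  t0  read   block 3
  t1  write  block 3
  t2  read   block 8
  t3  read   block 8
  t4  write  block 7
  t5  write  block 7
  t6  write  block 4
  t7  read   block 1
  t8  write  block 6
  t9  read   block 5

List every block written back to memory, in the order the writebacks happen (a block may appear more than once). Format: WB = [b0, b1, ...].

WB = [7, 4, 3]

  0 | R B3 → L0 miss [-]
  1 | W B3 → L0 hit [D]
  2 | R B8 → L2 miss [-]
  3 | R B8 → L2 hit [-]
  4 | W B7 → L1 miss [D]
  5 | W B7 → L1 hit [D]
  6 | W B4 → L1 miss wb→B7 [D]
  7 | R B1 → L1 miss wb→B4 [-]
  8 | W B6 → L0 miss wb→B3 [D]
  9 | R B5 → L2 miss [-]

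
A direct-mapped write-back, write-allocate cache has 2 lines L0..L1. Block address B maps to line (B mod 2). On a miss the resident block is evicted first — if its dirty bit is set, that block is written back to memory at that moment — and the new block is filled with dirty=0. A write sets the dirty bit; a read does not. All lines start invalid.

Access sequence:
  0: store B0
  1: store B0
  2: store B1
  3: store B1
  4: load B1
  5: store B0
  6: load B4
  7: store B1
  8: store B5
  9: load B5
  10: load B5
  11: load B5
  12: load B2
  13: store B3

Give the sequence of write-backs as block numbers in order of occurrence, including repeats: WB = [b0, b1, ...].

WB = [0, 1, 5]

  0 | W B0 → L0 miss [D]
  1 | W B0 → L0 hit [D]
  2 | W B1 → L1 miss [D]
  3 | W B1 → L1 hit [D]
  4 | R B1 → L1 hit [D]
  5 | W B0 → L0 hit [D]
  6 | R B4 → L0 miss wb→B0 [-]
  7 | W B1 → L1 hit [D]
  8 | W B5 → L1 miss wb→B1 [D]
  9 | R B5 → L1 hit [D]
  10 | R B5 → L1 hit [D]
  11 | R B5 → L1 hit [D]
  12 | R B2 → L0 miss [-]
  13 | W B3 → L1 miss wb→B5 [D]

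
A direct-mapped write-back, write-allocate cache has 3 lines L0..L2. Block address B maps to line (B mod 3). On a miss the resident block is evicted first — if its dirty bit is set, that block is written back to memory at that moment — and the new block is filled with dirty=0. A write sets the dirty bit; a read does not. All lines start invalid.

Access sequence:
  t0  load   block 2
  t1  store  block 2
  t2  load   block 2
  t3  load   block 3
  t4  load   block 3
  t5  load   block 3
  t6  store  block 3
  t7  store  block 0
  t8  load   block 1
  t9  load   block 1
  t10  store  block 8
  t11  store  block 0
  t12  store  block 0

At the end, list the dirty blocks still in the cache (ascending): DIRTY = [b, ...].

DIRTY = [0, 8]

0: R B2 → L2 miss [-]
1: W B2 → L2 hit [D]
2: R B2 → L2 hit [D]
3: R B3 → L0 miss [-]
4: R B3 → L0 hit [-]
5: R B3 → L0 hit [-]
6: W B3 → L0 hit [D]
7: W B0 → L0 miss wb→B3 [D]
8: R B1 → L1 miss [-]
9: R B1 → L1 hit [-]
10: W B8 → L2 miss wb→B2 [D]
11: W B0 → L0 hit [D]
12: W B0 → L0 hit [D]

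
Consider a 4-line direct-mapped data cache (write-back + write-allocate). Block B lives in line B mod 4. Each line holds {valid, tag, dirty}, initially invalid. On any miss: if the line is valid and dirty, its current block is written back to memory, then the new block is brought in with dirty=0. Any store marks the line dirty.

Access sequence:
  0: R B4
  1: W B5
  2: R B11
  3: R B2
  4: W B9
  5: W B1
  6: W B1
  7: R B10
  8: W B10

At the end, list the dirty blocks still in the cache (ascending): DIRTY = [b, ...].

DIRTY = [1, 10]

0: R B4 → L0 miss [-]
1: W B5 → L1 miss [D]
2: R B11 → L3 miss [-]
3: R B2 → L2 miss [-]
4: W B9 → L1 miss wb→B5 [D]
5: W B1 → L1 miss wb→B9 [D]
6: W B1 → L1 hit [D]
7: R B10 → L2 miss [-]
8: W B10 → L2 hit [D]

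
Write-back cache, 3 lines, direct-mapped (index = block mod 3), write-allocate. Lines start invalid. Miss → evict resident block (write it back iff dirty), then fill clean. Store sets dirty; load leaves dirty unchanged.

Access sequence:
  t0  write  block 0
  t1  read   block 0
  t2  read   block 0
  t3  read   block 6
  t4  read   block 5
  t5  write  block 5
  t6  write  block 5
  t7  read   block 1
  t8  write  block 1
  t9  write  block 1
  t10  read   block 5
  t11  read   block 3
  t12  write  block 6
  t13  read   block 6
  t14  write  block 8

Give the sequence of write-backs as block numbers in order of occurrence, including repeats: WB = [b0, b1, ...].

0: W B0 -> L0 miss  d=D]
1: R B0 -> L0 hit  d=D]
2: R B0 -> L0 hit  d=D]
3: R B6 -> L0 miss wb->B0  d=-]
4: R B5 -> L2 miss  d=-]
5: W B5 -> L2 hit  d=D]
6: W B5 -> L2 hit  d=D]
7: R B1 -> L1 miss  d=-]
8: W B1 -> L1 hit  d=D]
9: W B1 -> L1 hit  d=D]
10: R B5 -> L2 hit  d=D]
11: R B3 -> L0 miss  d=-]
12: W B6 -> L0 miss  d=D]
13: R B6 -> L0 hit  d=D]
14: W B8 -> L2 miss wb->B5  d=D]

WB = [0, 5]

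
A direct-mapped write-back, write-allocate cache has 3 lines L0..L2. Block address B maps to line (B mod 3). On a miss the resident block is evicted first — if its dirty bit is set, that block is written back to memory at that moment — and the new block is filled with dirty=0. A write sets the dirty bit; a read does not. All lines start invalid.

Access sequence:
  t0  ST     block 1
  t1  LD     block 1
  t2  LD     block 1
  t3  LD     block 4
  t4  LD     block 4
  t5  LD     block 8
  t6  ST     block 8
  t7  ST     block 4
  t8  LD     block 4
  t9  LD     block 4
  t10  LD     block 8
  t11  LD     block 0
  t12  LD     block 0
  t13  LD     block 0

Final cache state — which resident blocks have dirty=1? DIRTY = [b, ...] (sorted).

0: W B1 -> L1 miss  d=D]
1: R B1 -> L1 hit  d=D]
2: R B1 -> L1 hit  d=D]
3: R B4 -> L1 miss wb->B1  d=-]
4: R B4 -> L1 hit  d=-]
5: R B8 -> L2 miss  d=-]
6: W B8 -> L2 hit  d=D]
7: W B4 -> L1 hit  d=D]
8: R B4 -> L1 hit  d=D]
9: R B4 -> L1 hit  d=D]
10: R B8 -> L2 hit  d=D]
11: R B0 -> L0 miss  d=-]
12: R B0 -> L0 hit  d=-]
13: R B0 -> L0 hit  d=-]

DIRTY = [4, 8]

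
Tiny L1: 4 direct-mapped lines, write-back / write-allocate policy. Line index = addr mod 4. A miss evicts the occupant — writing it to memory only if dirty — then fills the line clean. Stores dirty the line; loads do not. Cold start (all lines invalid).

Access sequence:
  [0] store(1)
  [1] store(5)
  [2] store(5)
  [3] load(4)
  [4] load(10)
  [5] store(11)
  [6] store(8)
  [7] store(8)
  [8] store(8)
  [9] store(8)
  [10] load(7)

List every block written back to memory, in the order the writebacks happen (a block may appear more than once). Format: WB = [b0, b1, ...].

WB = [1, 11]

  0 | W B1 → L1 miss [D]
  1 | W B5 → L1 miss wb→B1 [D]
  2 | W B5 → L1 hit [D]
  3 | R B4 → L0 miss [-]
  4 | R B10 → L2 miss [-]
  5 | W B11 → L3 miss [D]
  6 | W B8 → L0 miss [D]
  7 | W B8 → L0 hit [D]
  8 | W B8 → L0 hit [D]
  9 | W B8 → L0 hit [D]
  10 | R B7 → L3 miss wb→B11 [-]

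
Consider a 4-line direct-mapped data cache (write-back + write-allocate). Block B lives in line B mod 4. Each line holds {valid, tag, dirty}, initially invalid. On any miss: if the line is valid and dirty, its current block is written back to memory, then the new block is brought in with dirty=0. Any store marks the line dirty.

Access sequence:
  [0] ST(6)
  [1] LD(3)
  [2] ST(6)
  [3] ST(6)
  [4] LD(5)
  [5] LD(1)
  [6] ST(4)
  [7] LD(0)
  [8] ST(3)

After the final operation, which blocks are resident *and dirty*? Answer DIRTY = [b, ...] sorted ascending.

  0 | W B6 → L2 miss [D]
  1 | R B3 → L3 miss [-]
  2 | W B6 → L2 hit [D]
  3 | W B6 → L2 hit [D]
  4 | R B5 → L1 miss [-]
  5 | R B1 → L1 miss [-]
  6 | W B4 → L0 miss [D]
  7 | R B0 → L0 miss wb→B4 [-]
  8 | W B3 → L3 hit [D]

DIRTY = [3, 6]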